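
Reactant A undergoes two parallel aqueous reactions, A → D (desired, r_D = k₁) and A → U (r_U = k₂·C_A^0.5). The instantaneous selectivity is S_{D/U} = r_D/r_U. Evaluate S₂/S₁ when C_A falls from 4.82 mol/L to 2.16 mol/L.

1.49

S_{D/U} = (k₁/k₂)·C_A^-0.5, so S₂/S₁ = (C_{A,2}/C_{A,1})^-0.5.
= (2.16/4.82)^(-0.5) = (0.4481)^(-0.5) = 1.49.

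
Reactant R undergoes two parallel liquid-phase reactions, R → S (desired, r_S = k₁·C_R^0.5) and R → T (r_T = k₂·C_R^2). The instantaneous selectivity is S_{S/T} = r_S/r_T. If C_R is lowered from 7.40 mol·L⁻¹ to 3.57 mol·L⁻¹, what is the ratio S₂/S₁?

2.98

S_{S/T} = (k₁/k₂)·C_R^-1.5, so S₂/S₁ = (C_{R,2}/C_{R,1})^-1.5.
= (3.57/7.40)^(-1.5) = (0.4824)^(-1.5) = 2.98.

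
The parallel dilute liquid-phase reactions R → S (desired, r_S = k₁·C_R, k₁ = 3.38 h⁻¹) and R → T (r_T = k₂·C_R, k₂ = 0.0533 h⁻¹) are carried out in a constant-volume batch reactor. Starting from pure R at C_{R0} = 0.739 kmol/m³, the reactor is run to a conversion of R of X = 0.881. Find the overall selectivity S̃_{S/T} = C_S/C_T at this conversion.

63.4

C_R = C_{R0}(1−X) = 0.08794 kmol/m³.
Both paths are first order in R, so the instantaneous fraction to S is constant: dC_S/d(−C_R) = k₁/(k₁+k₂) = 0.9845.
C_S = 0.9845·(C_{R0}−C_R) = 0.9845×0.6511 = 0.641 kmol/m³.
C_T = (C_{R0}−C_R)−C_S = 0.01011 kmol/m³; S̃_{S/T} = 0.6410/0.01011 = 63.4.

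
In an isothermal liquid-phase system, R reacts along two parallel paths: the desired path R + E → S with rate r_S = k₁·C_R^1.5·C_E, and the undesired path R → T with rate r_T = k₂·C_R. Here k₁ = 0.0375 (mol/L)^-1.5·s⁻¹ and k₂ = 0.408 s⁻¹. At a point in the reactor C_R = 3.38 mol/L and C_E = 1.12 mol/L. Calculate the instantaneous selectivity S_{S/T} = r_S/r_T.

S_{S/T} = r_S/r_T = (k₁·C_R^1.5·C_E)/(k₂·C_R) = (k₁/k₂)·C_R^0.5·C_E.
= (0.0375×3.380^1.5×1.120) / (0.408×3.380) = 0.2610/1.379 = 0.189.

0.189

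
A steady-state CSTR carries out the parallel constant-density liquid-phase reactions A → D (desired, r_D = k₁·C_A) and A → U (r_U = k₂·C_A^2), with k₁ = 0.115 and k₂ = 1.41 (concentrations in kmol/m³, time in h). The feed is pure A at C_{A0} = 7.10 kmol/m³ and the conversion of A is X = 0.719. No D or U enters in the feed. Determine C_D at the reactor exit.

Exit C_A = C_{A0}(1−X) = 7.10×0.281 = 1.995 kmol/m³.
A CSTR operates uniformly at the exit composition, giving r_D = 0.2294 and r_U = 5.612 (each k·C_A^n at C_A = 1.995).
Fraction of consumed A going to D: r_D/(r_D+r_U) = 0.03927.
C_D = 0.03927·C_{A0}·X = 0.03927×7.10×0.719 = 0.200 kmol/m³.

0.200 kmol/m³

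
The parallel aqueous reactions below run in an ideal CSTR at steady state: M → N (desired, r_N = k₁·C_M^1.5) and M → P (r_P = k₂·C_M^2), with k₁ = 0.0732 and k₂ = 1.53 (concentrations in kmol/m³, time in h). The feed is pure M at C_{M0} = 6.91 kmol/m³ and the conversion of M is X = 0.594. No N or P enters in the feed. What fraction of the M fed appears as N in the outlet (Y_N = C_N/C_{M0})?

Exit C_M = C_{M0}(1−X) = 6.91×0.406 = 2.805 kmol/m³.
A CSTR operates uniformly at the exit composition, giving r_N = 0.3440 and r_P = 12.04 (each k·C_M^n at C_M = 2.805).
Fraction of consumed M going to N: r_N/(r_N+r_P) = 0.02777.
C_N = 0.02777·C_{M0}·X = 0.02777×6.91×0.594 = 0.114 kmol/m³; Y_N = C_N/C_{M0} = 0.0165.

0.0165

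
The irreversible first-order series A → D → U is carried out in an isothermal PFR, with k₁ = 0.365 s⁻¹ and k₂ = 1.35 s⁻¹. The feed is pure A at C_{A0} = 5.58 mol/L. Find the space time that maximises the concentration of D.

1.33 s

The intermediate peaks when r₁ = r₂, i.e. k₁e^(−k₁τ) = k₂e^(−k₂τ), giving τ_opt = ln(k₂/k₁)/(k₂−k₁).
= ln(1.35/0.365)/(1.35−0.365) = ln(3.699)/0.9850 = 1.308/0.9850 = 1.33 s.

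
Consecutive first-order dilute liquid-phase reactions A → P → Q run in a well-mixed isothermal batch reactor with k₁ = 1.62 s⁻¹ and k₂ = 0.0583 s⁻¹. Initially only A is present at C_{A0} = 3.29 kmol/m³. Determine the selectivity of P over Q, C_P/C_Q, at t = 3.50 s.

Solving the coupled first-order balances gives C_P(t) = [k₁/(k₂−k₁)]·C_{A0}·(e^(−k₁t) − e^(−k₂t)).
e^(−k₁t) = e^(−1.62×3.50) = e^(−5.670) = 0.003448; e^(−k₂t) = e^(−0.2040) = 0.8154.
C_P = 1.62×3.29/(0.0583−1.62) × (0.003448−0.8154) = (-3.413)×(-0.8120) = 2.771 kmol/m³.
C_A = C_{A0}e^(−k₁t) = 0.01134 kmol/m³, so C_Q = C_{A0}−C_A−C_P = 0.5075 kmol/m³; C_P/C_Q = 5.46.

5.46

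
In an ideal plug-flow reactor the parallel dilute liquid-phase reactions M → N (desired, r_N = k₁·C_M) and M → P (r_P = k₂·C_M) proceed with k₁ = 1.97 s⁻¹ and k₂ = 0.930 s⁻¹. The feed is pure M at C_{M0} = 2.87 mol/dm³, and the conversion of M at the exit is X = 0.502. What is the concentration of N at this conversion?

0.979 mol/dm³

C_M = C_{M0}(1−X) = 1.429 mol/dm³.
Both paths are first order in M, so the instantaneous fraction to N is constant: dC_N/d(−C_M) = k₁/(k₁+k₂) = 0.6793.
C_N = 0.6793·(C_{M0}−C_M) = 0.6793×1.441 = 0.979 mol/dm³.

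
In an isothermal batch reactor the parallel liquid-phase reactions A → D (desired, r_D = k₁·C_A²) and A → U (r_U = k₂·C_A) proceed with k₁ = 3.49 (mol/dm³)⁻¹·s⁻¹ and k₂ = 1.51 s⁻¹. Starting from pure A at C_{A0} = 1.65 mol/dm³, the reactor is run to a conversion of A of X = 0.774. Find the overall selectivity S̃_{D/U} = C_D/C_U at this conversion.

C_A = C_{A0}(1−X) = 0.3729 mol/dm³.
Along a PFR/batch, dC_U/dC_A = −r_U/(r_D+r_U) = −k₂/(k₂+k₁·C_A).
Integrating from C_{A0} to C_A: C_U = (1.51/3.49)·ln[(1.51+3.49·1.65)/(1.51+3.49·0.373)] = 0.4327·ln(7.268/2.811) = 0.4110 mol/dm³.
Then C_D = (C_{A0}−C_A) − C_U = 1.277 − 0.4110 = 0.8661 mol/dm³.
S̃_{D/U} = C_D/C_U = 0.8661/0.4110 = 2.11.

2.11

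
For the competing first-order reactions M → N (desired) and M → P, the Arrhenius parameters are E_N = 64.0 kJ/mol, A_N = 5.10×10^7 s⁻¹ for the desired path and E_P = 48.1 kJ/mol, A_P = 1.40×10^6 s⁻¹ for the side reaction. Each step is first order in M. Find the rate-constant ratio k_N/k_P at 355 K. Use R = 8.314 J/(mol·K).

0.167

Since both paths have the same order in M, the concentration cancels and S_{N/P} = k_N/k_P = (A_N/A_P)·exp[(E_P−E_N)/(RT)].
(E_P−E_N)/(RT) = (48.1−64.0)×10³/(8.314×355) = -15900/2951 = -5.387.
k_N/k_P = (5.10×10^7/1.40×10^6)·exp(-5.387) = 36.43 × 0.004575 = 0.167.
Since E_N > E_P, raising the temperature improves selectivity toward N.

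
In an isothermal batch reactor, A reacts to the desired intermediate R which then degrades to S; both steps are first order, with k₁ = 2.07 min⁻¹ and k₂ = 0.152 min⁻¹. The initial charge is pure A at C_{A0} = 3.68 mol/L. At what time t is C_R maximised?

1.36 min

Setting dC_R/dt = 0 gives t_opt = ln(k₂/k₁)/(k₂−k₁).
= ln(0.152/2.07)/(0.152−2.07) = ln(0.07343)/-1.918 = -2.611/-1.918 = 1.36 min.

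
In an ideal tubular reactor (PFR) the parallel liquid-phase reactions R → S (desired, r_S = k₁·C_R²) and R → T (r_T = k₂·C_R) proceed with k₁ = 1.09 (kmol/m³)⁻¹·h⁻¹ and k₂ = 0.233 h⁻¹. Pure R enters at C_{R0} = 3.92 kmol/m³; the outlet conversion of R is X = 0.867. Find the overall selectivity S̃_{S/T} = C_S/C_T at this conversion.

8.21

C_R = C_{R0}(1−X) = 0.5214 kmol/m³.
Along a PFR/batch, dC_T/dC_R = −r_T/(r_S+r_T) = −k₂/(k₂+k₁·C_R).
Integrating from C_{R0} to C_R: C_T = (0.233/1.09)·ln[(0.233+1.09·3.92)/(0.233+1.09·0.521)] = 0.2138·ln(4.506/0.8013) = 0.3691 kmol/m³.
Then C_S = (C_{R0}−C_R) − C_T = 3.399 − 0.3691 = 3.029 kmol/m³.
S̃_{S/T} = C_S/C_T = 3.029/0.3691 = 8.21.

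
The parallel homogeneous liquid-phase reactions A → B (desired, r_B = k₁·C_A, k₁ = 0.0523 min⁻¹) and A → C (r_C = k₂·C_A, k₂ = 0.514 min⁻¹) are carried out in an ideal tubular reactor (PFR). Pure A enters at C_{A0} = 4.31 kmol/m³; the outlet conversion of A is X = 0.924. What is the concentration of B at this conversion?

C_A = C_{A0}(1−X) = 0.3276 kmol/m³.
Both paths are first order in A, so the instantaneous fraction to B is constant: dC_B/d(−C_A) = k₁/(k₁+k₂) = 0.09235.
C_B = 0.09235·(C_{A0}−C_A) = 0.09235×3.982 = 0.368 kmol/m³.

0.368 kmol/m³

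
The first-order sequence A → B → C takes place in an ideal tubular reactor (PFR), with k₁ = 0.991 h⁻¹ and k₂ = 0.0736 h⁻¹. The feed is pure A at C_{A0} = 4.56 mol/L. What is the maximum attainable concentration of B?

For a first-order series the maximum intermediate yield is C_{B,max}/C_{A0} = (k₁/k₂)^[k₂/(k₂−k₁)].
= (0.991/0.0736)^(0.0736/(0.0736−0.991)) = (13.46)^(-0.08023) = 0.8117.
C_{B,max} = 0.8117×4.56 = 3.70 mol/L.

3.70 mol/L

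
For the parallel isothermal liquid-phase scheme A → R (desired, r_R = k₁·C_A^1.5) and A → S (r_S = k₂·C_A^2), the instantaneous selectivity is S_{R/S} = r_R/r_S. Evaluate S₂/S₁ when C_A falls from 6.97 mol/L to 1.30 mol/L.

2.32

S_{R/S} = (k₁/k₂)·C_A^-0.5, so S₂/S₁ = (C_{A,2}/C_{A,1})^-0.5.
= (1.30/6.97)^(-0.5) = (0.1865)^(-0.5) = 2.32.
Selectivity toward R rises as C_A falls — low-concentration operation is favoured.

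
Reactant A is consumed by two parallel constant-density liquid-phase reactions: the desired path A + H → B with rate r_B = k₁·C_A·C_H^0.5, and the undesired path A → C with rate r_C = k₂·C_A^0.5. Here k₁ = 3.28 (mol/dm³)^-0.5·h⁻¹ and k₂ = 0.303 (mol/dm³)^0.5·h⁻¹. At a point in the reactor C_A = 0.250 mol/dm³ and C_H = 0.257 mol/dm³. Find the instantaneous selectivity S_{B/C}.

2.74

S_{B/C} = r_B/r_C = (k₁·C_A·C_H^0.5)/(k₂·C_A^0.5) = (k₁/k₂)·C_A^0.5·C_H^0.5.
= (3.28×0.2500×0.2570^0.5) / (0.303×0.2500^0.5) = 0.4157/0.1515 = 2.74.
Since the desired path is higher order in A, keeping C_A high (PFR or concentrated feed) favours B.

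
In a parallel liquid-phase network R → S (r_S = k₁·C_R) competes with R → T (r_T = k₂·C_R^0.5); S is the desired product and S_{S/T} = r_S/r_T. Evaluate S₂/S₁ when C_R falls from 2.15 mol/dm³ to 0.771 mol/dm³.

S_{S/T} = (k₁/k₂)·C_R^0.5, so S₂/S₁ = (C_{R,2}/C_{R,1})^0.5.
= (0.771/2.15)^0.5 = (0.3586)^0.5 = 0.599.

0.599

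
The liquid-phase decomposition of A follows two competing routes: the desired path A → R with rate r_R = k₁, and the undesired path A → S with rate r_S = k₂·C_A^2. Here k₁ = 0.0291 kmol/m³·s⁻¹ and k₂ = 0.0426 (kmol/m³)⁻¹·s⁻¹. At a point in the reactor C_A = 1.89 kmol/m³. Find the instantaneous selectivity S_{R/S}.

0.191

S_{R/S} = r_R/r_S = (k₁)/(k₂·C_A^2) = (k₁/k₂)·C_A^-2.
= (0.0291) / (0.0426×1.890^2) = 0.02910/0.1522 = 0.191.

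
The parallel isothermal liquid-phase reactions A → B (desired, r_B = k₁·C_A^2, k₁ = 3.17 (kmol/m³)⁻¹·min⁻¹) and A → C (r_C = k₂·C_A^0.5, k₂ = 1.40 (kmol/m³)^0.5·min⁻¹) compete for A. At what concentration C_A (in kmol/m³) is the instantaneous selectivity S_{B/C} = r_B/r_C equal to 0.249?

S_{B/C} = (k₁/k₂)·C_A^1.5 ⇒ C_A = (S·k₂/k₁)^(1/1.5).
= (0.249×1.40/3.17)^(0.6667) = (0.1100)^(0.6667) = 0.230 kmol/m³.

0.230 kmol/m³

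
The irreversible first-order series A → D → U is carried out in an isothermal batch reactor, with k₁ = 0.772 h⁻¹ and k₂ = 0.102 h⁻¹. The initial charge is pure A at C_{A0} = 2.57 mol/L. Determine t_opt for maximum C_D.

3.02 h

Setting dC_D/dt = 0 gives t_opt = ln(k₂/k₁)/(k₂−k₁).
= ln(0.102/0.772)/(0.102−0.772) = ln(0.1321)/-0.6700 = -2.024/-0.6700 = 3.02 h.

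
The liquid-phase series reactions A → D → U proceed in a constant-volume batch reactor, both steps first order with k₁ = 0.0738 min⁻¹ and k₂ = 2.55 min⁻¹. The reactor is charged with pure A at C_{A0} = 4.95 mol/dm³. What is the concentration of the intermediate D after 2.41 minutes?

0.123 mol/dm³

The intermediate concentration in a first-order A→B→C sequence is C_D = k₁C_{A0}(e^(−k₁t) − e^(−k₂t))/(k₂−k₁).
e^(−k₁t) = e^(−0.0738×2.41) = e^(−0.1779) = 0.8371; e^(−k₂t) = e^(−6.146) = 0.002143.
C_D = 0.0738×4.95/(2.55−0.0738) × (0.8371−0.002143) = 0.1475×0.8349 = 0.1232 mol/dm³.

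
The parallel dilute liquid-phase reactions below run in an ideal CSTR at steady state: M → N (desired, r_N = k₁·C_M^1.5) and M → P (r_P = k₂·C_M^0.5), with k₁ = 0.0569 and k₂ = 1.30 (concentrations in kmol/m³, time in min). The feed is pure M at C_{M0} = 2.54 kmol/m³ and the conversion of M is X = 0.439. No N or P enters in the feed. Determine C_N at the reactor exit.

Exit C_M = C_{M0}(1−X) = 2.54×0.561 = 1.425 kmol/m³.
Rates in a CSTR are evaluated at the outlet concentration: r_N = 0.0569×1.425^1.5 = 0.09678, r_P = 1.30×1.425^0.5 = 1.552.
Fraction of consumed M going to N: r_N/(r_N+r_P) = 0.05871.
C_N = 0.05871·C_{M0}·X = 0.05871×2.54×0.439 = 0.0655 kmol/m³.

0.0655 kmol/m³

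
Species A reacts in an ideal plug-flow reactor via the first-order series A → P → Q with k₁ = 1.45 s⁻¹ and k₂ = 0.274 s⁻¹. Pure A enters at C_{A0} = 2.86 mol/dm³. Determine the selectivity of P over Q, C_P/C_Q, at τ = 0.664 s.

Solving the coupled first-order balances gives C_P(τ) = [k₁/(k₂−k₁)]·C_{A0}·(e^(−k₁τ) − e^(−k₂τ)).
e^(−k₁τ) = e^(−1.45×0.664) = e^(−0.9628) = 0.3818; e^(−k₂τ) = e^(−0.1819) = 0.8337.
C_P = 1.45×2.86/(0.274−1.45) × (0.3818−0.8337) = (-3.526)×(-0.4518) = 1.593 mol/dm³.
C_A = C_{A0}e^(−k₁τ) = 1.092 mol/dm³, so C_Q = C_{A0}−C_A−C_P = 0.1747 mol/dm³; C_P/C_Q = 9.12.

9.12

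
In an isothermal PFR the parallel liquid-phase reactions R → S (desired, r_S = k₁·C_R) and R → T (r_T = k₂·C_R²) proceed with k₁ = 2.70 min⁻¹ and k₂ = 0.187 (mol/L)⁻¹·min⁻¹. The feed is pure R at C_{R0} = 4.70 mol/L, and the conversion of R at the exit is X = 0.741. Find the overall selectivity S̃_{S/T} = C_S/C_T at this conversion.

C_R = C_{R0}(1−X) = 1.217 mol/L.
Along a PFR/batch, dC_S/dC_R = −r_S/(r_S+r_T) = −k₁/(k₁+k₂·C_R).
Integrating from C_{R0} to C_R: C_S = (2.70/0.187)·ln[(2.70+0.187·4.70)/(2.70+0.187·1.22)] = 14.44·ln(3.579/2.928) = 2.900 mol/L.
C_T = (C_{R0}−C_R)−C_S = 0.5826 mol/L; S̃_{S/T} = 2.900/0.5826 = 4.98.

4.98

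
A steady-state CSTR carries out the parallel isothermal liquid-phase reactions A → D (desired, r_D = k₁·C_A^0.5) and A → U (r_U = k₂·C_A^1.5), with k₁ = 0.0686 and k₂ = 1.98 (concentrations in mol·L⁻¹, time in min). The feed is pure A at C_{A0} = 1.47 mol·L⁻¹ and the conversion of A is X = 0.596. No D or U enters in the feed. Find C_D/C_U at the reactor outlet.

Exit C_A = C_{A0}(1−X) = 1.47×0.404 = 0.5939 mol·L⁻¹.
Rates in a CSTR are evaluated at the outlet concentration: r_D = 0.0686×0.5939^0.5 = 0.05287, r_U = 1.98×0.5939^1.5 = 0.9062.
Overall selectivity = C_D/C_U = r_Dτ/(r_Uτ) = r_D/r_U = 0.0583.

0.0583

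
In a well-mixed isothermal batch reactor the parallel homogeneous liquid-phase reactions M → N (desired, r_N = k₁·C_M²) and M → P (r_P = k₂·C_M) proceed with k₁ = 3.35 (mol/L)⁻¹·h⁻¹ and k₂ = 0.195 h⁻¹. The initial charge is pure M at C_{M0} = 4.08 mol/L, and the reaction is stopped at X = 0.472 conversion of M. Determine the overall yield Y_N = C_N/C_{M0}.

C_M = C_{M0}(1−X) = 2.154 mol/L.
Along a PFR/batch, dC_P/dC_M = −r_P/(r_N+r_P) = −k₂/(k₂+k₁·C_M).
Integrating from C_{M0} to C_M: C_P = (0.195/3.35)·ln[(0.195+3.35·4.08)/(0.195+3.35·2.15)] = 0.05821·ln(13.86/7.412) = 0.03645 mol/L.
Then C_N = (C_{M0}−C_M) − C_P = 1.926 − 0.03645 = 1.889 mol/L.
Y_N = C_N/C_{M0} = 1.889/4.08 = 0.463.

0.463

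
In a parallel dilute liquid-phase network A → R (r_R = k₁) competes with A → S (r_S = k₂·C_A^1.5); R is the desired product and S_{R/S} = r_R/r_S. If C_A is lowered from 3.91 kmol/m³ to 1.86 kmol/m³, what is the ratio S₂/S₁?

3.05

S_{R/S} = (k₁/k₂)·C_A^-1.5, so S₂/S₁ = (C_{A,2}/C_{A,1})^-1.5.
= (1.86/3.91)^(-1.5) = (0.4757)^(-1.5) = 3.05.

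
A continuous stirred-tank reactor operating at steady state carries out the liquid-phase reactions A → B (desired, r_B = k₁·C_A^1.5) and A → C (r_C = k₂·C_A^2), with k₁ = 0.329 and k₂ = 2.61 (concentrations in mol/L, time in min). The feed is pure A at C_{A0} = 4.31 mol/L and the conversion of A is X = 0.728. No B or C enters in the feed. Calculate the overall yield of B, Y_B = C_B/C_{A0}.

0.0759

Exit C_A = C_{A0}(1−X) = 4.31×0.272 = 1.172 mol/L.
A CSTR operates uniformly at the exit composition, giving r_B = 0.4176 and r_C = 3.587 (each k·C_A^n at C_A = 1.172).
Fraction of consumed A going to B: r_B/(r_B+r_C) = 0.1043.
C_B = 0.1043·C_{A0}·X = 0.1043×4.31×0.728 = 0.327 mol/L; Y_B = C_B/C_{A0} = 0.0759.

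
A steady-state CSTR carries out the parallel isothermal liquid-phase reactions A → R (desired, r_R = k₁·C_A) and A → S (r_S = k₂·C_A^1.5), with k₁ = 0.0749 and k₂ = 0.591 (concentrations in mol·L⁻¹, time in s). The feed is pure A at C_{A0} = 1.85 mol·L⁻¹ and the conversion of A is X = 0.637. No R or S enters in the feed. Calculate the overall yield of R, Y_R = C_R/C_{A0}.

0.0853

Exit C_A = C_{A0}(1−X) = 1.85×0.363 = 0.6715 mol·L⁻¹.
A CSTR operates uniformly at the exit composition, giving r_R = 0.05030 and r_S = 0.3252 (each k·C_A^n at C_A = 0.6715).
Fraction of consumed A going to R: r_R/(r_R+r_S) = 0.1339.
C_R = 0.1339·C_{A0}·X = 0.1339×1.85×0.637 = 0.158 mol·L⁻¹; Y_R = C_R/C_{A0} = 0.0853.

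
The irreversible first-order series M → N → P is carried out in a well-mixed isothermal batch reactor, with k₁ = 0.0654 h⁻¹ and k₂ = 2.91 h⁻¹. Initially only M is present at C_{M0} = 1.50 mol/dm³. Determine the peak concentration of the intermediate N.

Evaluating C_N at t_opt = ln(k₂/k₁)/(k₂−k₁) gives C_{N,max}/C_{M0} = (k₁/k₂)^[k₂/(k₂−k₁)].
= (0.0654/2.91)^(2.91/(2.91−0.0654)) = (0.02247)^(1.023) = 0.02060.
C_{N,max} = 0.02060×1.50 = 0.0309 mol/dm³.

0.0309 mol/dm³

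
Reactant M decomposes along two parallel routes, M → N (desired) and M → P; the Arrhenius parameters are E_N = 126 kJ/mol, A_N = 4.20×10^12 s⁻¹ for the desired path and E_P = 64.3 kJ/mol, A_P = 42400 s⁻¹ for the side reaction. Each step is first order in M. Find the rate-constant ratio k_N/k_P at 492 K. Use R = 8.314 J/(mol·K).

With equal orders, S_{N/P} = k_N/k_P = (A_N/A_P)·exp[(E_P−E_N)/(RT)].
(E_P−E_N)/(RT) = (64.3−126)×10³/(8.314×492) = -61700/4090 = -15.08.
k_N/k_P = (4.20×10^12/42400)·exp(-15.08) = 9.906×10^7 × 2.813×10^-7 = 27.9.
Since E_N > E_P, raising the temperature improves selectivity toward N.

27.9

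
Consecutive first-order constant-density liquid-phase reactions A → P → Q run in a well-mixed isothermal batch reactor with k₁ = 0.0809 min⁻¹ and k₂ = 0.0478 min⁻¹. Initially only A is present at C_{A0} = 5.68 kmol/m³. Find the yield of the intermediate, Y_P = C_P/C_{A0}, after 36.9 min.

0.295

For first-order series with pure A initially, C_P(t) = k₁C_{A0}/(k₂−k₁)·(e^(−k₁t) − e^(−k₂t)).
e^(−k₁t) = e^(−0.0809×36.9) = e^(−2.985) = 0.05053; e^(−k₂t) = e^(−1.764) = 0.1714.
C_P = 0.0809×5.68/(0.0478−0.0809) × (0.05053−0.1714) = (-13.88)×(-0.1209) = 1.678 kmol/m³.
Y_P = C_P/C_{A0} = 1.678/5.68 = 0.295.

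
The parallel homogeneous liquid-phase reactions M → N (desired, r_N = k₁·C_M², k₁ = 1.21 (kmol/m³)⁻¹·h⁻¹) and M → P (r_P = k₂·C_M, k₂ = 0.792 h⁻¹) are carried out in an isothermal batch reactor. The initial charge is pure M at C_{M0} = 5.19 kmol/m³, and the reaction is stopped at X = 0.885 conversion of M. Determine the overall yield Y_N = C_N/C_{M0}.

0.691

C_M = C_{M0}(1−X) = 0.5968 kmol/m³.
Along a PFR/batch, dC_P/dC_M = −r_P/(r_N+r_P) = −k₂/(k₂+k₁·C_M).
Integrating from C_{M0} to C_M: C_P = (0.792/1.21)·ln[(0.792+1.21·5.19)/(0.792+1.21·0.597)] = 0.6545·ln(7.072/1.514) = 1.009 kmol/m³.
Then C_N = (C_{M0}−C_M) − C_P = 4.593 − 1.009 = 3.584 kmol/m³.
Y_N = C_N/C_{M0} = 3.584/5.19 = 0.691.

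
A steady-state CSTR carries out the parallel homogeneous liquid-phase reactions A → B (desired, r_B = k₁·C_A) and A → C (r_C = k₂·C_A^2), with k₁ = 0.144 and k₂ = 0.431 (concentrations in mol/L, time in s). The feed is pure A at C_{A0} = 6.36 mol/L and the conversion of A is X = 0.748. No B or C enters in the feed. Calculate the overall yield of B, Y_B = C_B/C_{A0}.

0.129

Exit C_A = C_{A0}(1−X) = 6.36×0.252 = 1.603 mol/L.
A CSTR operates uniformly at the exit composition, giving r_B = 0.2308 and r_C = 1.107 (each k·C_A^n at C_A = 1.603).
Fraction of consumed A going to B: r_B/(r_B+r_C) = 0.1725.
C_B = 0.1725·C_{A0}·X = 0.1725×6.36×0.748 = 0.821 mol/L; Y_B = C_B/C_{A0} = 0.129.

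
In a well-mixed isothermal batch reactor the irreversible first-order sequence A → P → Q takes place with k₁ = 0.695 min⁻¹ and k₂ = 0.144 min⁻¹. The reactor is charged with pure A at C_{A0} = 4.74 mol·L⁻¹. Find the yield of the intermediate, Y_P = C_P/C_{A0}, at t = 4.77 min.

Solving the coupled first-order balances gives C_P(t) = [k₁/(k₂−k₁)]·C_{A0}·(e^(−k₁t) − e^(−k₂t)).
e^(−k₁t) = e^(−0.695×4.77) = e^(−3.315) = 0.03633; e^(−k₂t) = e^(−0.6869) = 0.5031.
C_P = 0.695×4.74/(0.144−0.695) × (0.03633−0.5031) = (-5.979)×(-0.4668) = 2.791 mol·L⁻¹.
Y_P = C_P/C_{A0} = 2.791/4.74 = 0.589.

0.589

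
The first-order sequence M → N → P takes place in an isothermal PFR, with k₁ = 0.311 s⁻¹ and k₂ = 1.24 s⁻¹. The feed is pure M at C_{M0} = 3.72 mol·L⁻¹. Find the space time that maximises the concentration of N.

1.49 s

The intermediate peaks when r₁ = r₂, i.e. k₁e^(−k₁τ) = k₂e^(−k₂τ), giving τ_opt = ln(k₂/k₁)/(k₂−k₁).
= ln(1.24/0.311)/(1.24−0.311) = ln(3.987)/0.9290 = 1.383/0.9290 = 1.49 s.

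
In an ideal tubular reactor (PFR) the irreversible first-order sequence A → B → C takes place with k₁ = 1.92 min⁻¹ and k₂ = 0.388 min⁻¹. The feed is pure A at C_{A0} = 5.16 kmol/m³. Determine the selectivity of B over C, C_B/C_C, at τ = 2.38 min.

Solving the coupled first-order balances gives C_B(τ) = [k₁/(k₂−k₁)]·C_{A0}·(e^(−k₁τ) − e^(−k₂τ)).
e^(−k₁τ) = e^(−1.92×2.38) = e^(−4.570) = 0.01036; e^(−k₂τ) = e^(−0.9234) = 0.3972.
C_B = 1.92×5.16/(0.388−1.92) × (0.01036−0.3972) = (-6.467)×(-0.3868) = 2.501 kmol/m³.
C_A = C_{A0}e^(−k₁τ) = 0.05347 kmol/m³, so C_C = C_{A0}−C_A−C_B = 2.605 kmol/m³; C_B/C_C = 0.960.

0.960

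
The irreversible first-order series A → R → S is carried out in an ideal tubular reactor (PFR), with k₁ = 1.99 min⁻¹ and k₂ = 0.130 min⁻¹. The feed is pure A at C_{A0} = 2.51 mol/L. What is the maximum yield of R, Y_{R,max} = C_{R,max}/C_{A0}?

0.826

For a first-order series the maximum intermediate yield is C_{R,max}/C_{A0} = (k₁/k₂)^[k₂/(k₂−k₁)].
= (1.99/0.130)^(0.130/(0.130−1.99)) = (15.31)^(-0.06989) = 0.8264.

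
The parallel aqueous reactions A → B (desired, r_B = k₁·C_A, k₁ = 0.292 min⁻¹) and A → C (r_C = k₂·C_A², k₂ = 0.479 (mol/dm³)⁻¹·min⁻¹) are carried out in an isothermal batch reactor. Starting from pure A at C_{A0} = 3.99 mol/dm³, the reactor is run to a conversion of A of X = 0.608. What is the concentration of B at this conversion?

C_A = C_{A0}(1−X) = 1.564 mol/dm³.
Along a PFR/batch, dC_B/dC_A = −r_B/(r_B+r_C) = −k₁/(k₁+k₂·C_A).
Integrating from C_{A0} to C_A: C_B = (0.292/0.479)·ln[(0.292+0.479·3.99)/(0.292+0.479·1.56)] = 0.6096·ln(2.203/1.041) = 0.4569 mol/dm³.

0.457 mol/dm³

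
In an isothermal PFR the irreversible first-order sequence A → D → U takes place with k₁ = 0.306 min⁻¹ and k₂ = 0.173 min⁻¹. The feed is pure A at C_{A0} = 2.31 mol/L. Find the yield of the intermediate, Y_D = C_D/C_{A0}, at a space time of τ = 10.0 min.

For first-order series with pure A initially, C_D(τ) = k₁C_{A0}/(k₂−k₁)·(e^(−k₁τ) − e^(−k₂τ)).
e^(−k₁τ) = e^(−0.306×10.0) = e^(−3.060) = 0.04689; e^(−k₂τ) = e^(−1.730) = 0.1773.
C_D = 0.306×2.31/(0.173−0.306) × (0.04689−0.1773) = (-5.315)×(-0.1304) = 0.6930 mol/L.
Y_D = C_D/C_{A0} = 0.6930/2.31 = 0.300.

0.300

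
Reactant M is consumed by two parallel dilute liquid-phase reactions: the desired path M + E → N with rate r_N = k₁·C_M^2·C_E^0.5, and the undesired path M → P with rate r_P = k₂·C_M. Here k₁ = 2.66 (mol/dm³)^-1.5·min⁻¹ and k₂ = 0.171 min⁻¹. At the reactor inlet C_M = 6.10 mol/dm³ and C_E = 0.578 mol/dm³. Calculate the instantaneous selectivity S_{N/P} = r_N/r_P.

S_{N/P} = r_N/r_P = (k₁·C_M^2·C_E^0.5)/(k₂·C_M) = (k₁/k₂)·C_M·C_E^0.5.
= (2.66×6.100^2×0.5780^0.5) / (0.171×6.100) = 75.25/1.043 = 72.1.
Since the desired path is higher order in M, keeping C_M high (PFR or concentrated feed) favours N.

72.1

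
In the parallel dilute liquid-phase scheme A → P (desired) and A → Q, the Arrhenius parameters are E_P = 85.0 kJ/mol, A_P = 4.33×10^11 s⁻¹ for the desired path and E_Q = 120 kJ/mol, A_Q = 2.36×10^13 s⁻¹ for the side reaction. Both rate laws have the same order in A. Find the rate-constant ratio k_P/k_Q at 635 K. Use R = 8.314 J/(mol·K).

k_P/k_Q = (A_P/A_Q)·exp[−(E_P−E_Q)/(RT)] = (A_P/A_Q)·exp[(E_Q−E_P)/(RT)].
(E_Q−E_P)/(RT) = (120−85.0)×10³/(8.314×635) = 35000/5279 = 6.630.
k_P/k_Q = (4.33×10^11/2.36×10^13)·exp(6.630) = 0.01835 × 757.1 = 13.9.
Since E_P < E_Q, lowering the temperature improves selectivity toward P.

13.9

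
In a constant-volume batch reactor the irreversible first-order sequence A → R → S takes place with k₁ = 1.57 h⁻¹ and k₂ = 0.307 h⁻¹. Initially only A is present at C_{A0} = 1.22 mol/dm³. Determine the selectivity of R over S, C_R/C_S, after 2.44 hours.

Solving the coupled first-order balances gives C_R(t) = [k₁/(k₂−k₁)]·C_{A0}·(e^(−k₁t) − e^(−k₂t)).
e^(−k₁t) = e^(−1.57×2.44) = e^(−3.831) = 0.02169; e^(−k₂t) = e^(−0.7491) = 0.4728.
C_R = 1.57×1.22/(0.307−1.57) × (0.02169−0.4728) = (-1.517)×(-0.4511) = 0.6841 mol/dm³.
C_A = C_{A0}e^(−k₁t) = 0.02646 mol/dm³, so C_S = C_{A0}−C_A−C_R = 0.5094 mol/dm³; C_R/C_S = 1.34.

1.34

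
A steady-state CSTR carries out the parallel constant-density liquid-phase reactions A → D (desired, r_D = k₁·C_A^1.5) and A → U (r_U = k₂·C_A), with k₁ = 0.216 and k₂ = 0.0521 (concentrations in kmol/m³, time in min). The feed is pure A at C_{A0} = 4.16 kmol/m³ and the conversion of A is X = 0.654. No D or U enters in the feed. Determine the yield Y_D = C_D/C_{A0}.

0.545

Exit C_A = C_{A0}(1−X) = 4.16×0.346 = 1.439 kmol/m³.
A CSTR operates uniformly at the exit composition, giving r_D = 0.3730 and r_U = 0.07499 (each k·C_A^n at C_A = 1.439).
Fraction of consumed A going to D: r_D/(r_D+r_U) = 0.8326.
C_D = 0.8326·C_{A0}·X = 0.8326×4.16×0.654 = 2.27 kmol/m³; Y_D = C_D/C_{A0} = 0.545.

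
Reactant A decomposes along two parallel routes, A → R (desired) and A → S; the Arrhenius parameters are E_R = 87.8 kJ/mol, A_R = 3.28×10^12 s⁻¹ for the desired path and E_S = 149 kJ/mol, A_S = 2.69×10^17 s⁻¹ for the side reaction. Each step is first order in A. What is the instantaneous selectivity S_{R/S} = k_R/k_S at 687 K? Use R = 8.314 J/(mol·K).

k_R/k_S = (A_R/A_S)·exp[−(E_R−E_S)/(RT)] = (A_R/A_S)·exp[(E_S−E_R)/(RT)].
(E_S−E_R)/(RT) = (149−87.8)×10³/(8.314×687) = 61200/5712 = 10.71.
k_R/k_S = (3.28×10^12/2.69×10^17)·exp(10.71) = 1.219×10^-5 × 45018 = 0.549.
Since E_R < E_S, lowering the temperature improves selectivity toward R.

0.549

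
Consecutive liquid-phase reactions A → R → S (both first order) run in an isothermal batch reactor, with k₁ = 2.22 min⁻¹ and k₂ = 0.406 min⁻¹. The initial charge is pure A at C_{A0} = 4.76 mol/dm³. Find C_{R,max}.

Evaluating C_R at t_opt = ln(k₂/k₁)/(k₂−k₁) gives C_{R,max}/C_{A0} = (k₁/k₂)^[k₂/(k₂−k₁)].
= (2.22/0.406)^(0.406/(0.406−2.22)) = (5.468)^(-0.2238) = 0.6837.
C_{R,max} = 0.6837×4.76 = 3.25 mol/dm³.

3.25 mol/dm³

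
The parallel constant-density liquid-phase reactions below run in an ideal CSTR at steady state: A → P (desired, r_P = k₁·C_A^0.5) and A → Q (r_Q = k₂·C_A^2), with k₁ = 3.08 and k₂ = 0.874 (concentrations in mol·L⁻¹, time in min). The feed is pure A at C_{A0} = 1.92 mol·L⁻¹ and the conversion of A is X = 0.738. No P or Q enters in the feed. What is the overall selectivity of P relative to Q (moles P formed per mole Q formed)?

9.88

Exit C_A = C_{A0}(1−X) = 1.92×0.262 = 0.5030 mol·L⁻¹.
A CSTR operates uniformly at the exit composition, giving r_P = 2.184 and r_Q = 0.2212 (each k·C_A^n at C_A = 0.5030).
Overall selectivity = C_P/C_Q = r_Pτ/(r_Qτ) = r_P/r_Q = 9.88.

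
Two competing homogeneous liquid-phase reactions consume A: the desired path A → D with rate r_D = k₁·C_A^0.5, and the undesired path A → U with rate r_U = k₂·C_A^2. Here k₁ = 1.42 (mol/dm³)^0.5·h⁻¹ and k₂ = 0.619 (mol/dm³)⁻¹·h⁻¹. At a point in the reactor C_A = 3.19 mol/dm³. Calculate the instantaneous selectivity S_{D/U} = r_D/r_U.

0.403

S_{D/U} = r_D/r_U = (k₁·C_A^0.5)/(k₂·C_A^2) = (k₁/k₂)·C_A^-1.5.
= (1.42×3.190^0.5) / (0.619×3.190^2) = 2.536/6.299 = 0.403.
The undesired path is higher order in A, so low C_A (CSTR or dilute feed) favours D.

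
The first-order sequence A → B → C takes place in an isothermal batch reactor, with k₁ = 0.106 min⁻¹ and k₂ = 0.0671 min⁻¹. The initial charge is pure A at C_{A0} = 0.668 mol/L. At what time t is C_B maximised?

11.8 min

The intermediate peaks when r₁ = r₂, i.e. k₁e^(−k₁t) = k₂e^(−k₂t), giving t_opt = ln(k₂/k₁)/(k₂−k₁).
= ln(0.0671/0.106)/(0.0671−0.106) = ln(0.6330)/-0.03890 = -0.4573/-0.03890 = 11.8 min.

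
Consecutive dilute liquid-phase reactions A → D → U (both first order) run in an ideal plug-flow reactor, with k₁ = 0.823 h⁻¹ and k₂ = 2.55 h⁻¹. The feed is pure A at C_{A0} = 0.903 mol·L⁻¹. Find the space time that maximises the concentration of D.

0.655 h

For first-order series the maximum of C_D occurs at τ_opt = ln(k₂/k₁)/(k₂−k₁).
= ln(2.55/0.823)/(2.55−0.823) = ln(3.098)/1.727 = 1.131/1.727 = 0.655 h.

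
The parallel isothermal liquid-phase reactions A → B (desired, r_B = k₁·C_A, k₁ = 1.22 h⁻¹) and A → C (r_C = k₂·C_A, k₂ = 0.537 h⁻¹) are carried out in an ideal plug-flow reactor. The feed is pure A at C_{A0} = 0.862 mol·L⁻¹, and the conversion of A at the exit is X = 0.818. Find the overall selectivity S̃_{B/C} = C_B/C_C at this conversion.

2.27

C_A = C_{A0}(1−X) = 0.1569 mol·L⁻¹.
Both paths are first order in A, so the instantaneous fraction to B is constant: dC_B/d(−C_A) = k₁/(k₁+k₂) = 0.6944.
C_B = 0.6944·(C_{A0}−C_A) = 0.6944×0.7051 = 0.490 mol·L⁻¹.
C_C = (C_{A0}−C_A)−C_B = 0.2155 mol·L⁻¹; S̃_{B/C} = 0.4896/0.2155 = 2.27.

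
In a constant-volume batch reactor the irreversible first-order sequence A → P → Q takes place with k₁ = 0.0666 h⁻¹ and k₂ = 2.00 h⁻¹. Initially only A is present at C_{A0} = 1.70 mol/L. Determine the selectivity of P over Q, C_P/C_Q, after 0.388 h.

Solving the coupled first-order balances gives C_P(t) = [k₁/(k₂−k₁)]·C_{A0}·(e^(−k₁t) − e^(−k₂t)).
e^(−k₁t) = e^(−0.0666×0.388) = e^(−0.02584) = 0.9745; e^(−k₂t) = e^(−0.7760) = 0.4602.
C_P = 0.0666×1.70/(2.00−0.0666) × (0.9745−0.4602) = 0.05856×0.5142 = 0.03011 mol/L.
C_A = C_{A0}e^(−k₁t) = 1.657 mol/L, so C_Q = C_{A0}−C_A−C_P = 0.01325 mol/L; C_P/C_Q = 2.27.

2.27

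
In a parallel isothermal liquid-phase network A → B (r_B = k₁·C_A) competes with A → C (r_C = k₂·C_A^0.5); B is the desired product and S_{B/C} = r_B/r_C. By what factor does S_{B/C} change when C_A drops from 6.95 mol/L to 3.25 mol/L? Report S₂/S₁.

0.684

S_{B/C} = (k₁/k₂)·C_A^0.5, so S₂/S₁ = (C_{A,2}/C_{A,1})^0.5.
= (3.25/6.95)^0.5 = (0.4676)^0.5 = 0.684.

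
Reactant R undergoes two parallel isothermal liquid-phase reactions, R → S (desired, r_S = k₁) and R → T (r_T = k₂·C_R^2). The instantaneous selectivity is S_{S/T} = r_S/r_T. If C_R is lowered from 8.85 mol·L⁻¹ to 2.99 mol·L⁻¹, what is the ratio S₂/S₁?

S_{S/T} = (k₁/k₂)·C_R^-2, so S₂/S₁ = (C_{R,2}/C_{R,1})^-2.
= (2.99/8.85)^(-2) = (0.3379)^(-2) = 8.76.

8.76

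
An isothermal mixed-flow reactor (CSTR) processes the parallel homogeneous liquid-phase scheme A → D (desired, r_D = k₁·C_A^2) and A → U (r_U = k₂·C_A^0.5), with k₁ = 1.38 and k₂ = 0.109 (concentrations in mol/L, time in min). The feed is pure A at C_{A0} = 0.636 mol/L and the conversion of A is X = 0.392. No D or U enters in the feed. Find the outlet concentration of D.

0.188 mol/L

Exit C_A = C_{A0}(1−X) = 0.636×0.608 = 0.3867 mol/L.
A CSTR operates uniformly at the exit composition, giving r_D = 0.2063 and r_U = 0.06778 (each k·C_A^n at C_A = 0.3867).
Fraction of consumed A going to D: r_D/(r_D+r_U) = 0.7527.
C_D = 0.7527·C_{A0}·X = 0.7527×0.636×0.392 = 0.188 mol/L.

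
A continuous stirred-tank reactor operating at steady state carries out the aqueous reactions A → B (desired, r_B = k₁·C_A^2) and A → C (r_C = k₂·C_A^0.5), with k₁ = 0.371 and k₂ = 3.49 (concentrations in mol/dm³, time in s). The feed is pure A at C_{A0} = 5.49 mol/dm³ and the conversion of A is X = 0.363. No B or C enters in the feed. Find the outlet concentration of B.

0.817 mol/dm³

Exit C_A = C_{A0}(1−X) = 5.49×0.637 = 3.497 mol/dm³.
In a CSTR the entire volume is at exit conditions, so r_B = 0.371×3.497^2 = 4.537 and r_C = 3.49×3.497^0.5 = 6.527.
Fraction of consumed A going to B: r_B/(r_B+r_C) = 0.4101.
C_B = 0.4101·C_{A0}·X = 0.4101×5.49×0.363 = 0.817 mol/dm³.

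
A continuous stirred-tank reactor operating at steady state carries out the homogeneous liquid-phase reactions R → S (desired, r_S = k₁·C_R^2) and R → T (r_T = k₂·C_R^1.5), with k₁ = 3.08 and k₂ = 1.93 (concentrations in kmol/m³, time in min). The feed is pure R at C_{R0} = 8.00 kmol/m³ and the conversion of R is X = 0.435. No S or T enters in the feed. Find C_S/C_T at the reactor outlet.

Exit C_R = C_{R0}(1−X) = 8.00×0.565 = 4.520 kmol/m³.
Rates in a CSTR are evaluated at the outlet concentration: r_S = 3.08×4.520^2 = 62.93, r_T = 1.93×4.520^1.5 = 18.55.
Overall selectivity = C_S/C_T = r_Sτ/(r_Tτ) = r_S/r_T = 3.39.

3.39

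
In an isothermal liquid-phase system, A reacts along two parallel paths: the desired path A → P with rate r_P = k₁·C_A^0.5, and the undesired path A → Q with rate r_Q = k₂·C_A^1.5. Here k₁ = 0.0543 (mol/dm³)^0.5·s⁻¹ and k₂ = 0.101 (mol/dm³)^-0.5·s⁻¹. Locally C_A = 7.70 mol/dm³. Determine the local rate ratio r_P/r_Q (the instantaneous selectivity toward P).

0.0698

S_{P/Q} = r_P/r_Q = (k₁·C_A^0.5)/(k₂·C_A^1.5) = (k₁/k₂)·C_A⁻¹.
= (0.0543×7.700^0.5) / (0.101×7.700^1.5) = 0.1507/2.158 = 0.0698.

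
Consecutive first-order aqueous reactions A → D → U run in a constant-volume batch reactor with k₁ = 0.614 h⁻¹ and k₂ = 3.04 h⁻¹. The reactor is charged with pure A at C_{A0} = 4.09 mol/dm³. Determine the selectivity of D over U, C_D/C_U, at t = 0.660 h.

0.679

The intermediate concentration in a first-order A→B→C sequence is C_D = k₁C_{A0}(e^(−k₁t) − e^(−k₂t))/(k₂−k₁).
e^(−k₁t) = e^(−0.614×0.660) = e^(−0.4052) = 0.6668; e^(−k₂t) = e^(−2.006) = 0.1345.
C_D = 0.614×4.09/(3.04−0.614) × (0.6668−0.1345) = 1.035×0.5323 = 0.5511 mol/dm³.
C_A = C_{A0}e^(−k₁t) = 2.727 mol/dm³, so C_U = C_{A0}−C_A−C_D = 0.8117 mol/dm³; C_D/C_U = 0.679.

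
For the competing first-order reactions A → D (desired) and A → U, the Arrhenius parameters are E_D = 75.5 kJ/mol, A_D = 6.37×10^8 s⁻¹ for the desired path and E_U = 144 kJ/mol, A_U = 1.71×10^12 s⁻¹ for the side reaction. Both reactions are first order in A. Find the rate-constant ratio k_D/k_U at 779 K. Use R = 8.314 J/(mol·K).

14.6

With equal orders, S_{D/U} = k_D/k_U = (A_D/A_U)·exp[(E_U−E_D)/(RT)].
(E_U−E_D)/(RT) = (144−75.5)×10³/(8.314×779) = 68500/6477 = 10.58.
k_D/k_U = (6.37×10^8/1.71×10^12)·exp(10.58) = 3.725×10^-4 × 39204 = 14.6.
Since E_D < E_U, lowering the temperature improves selectivity toward D.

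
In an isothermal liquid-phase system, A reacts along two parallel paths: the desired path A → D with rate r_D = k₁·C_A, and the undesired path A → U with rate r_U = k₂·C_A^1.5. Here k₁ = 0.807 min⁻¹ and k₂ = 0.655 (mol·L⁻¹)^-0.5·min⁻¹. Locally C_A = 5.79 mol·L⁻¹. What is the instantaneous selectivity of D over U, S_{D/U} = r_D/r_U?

S_{D/U} = r_D/r_U = (k₁·C_A)/(k₂·C_A^1.5) = (k₁/k₂)·C_A^-0.5.
= (0.807×5.790) / (0.655×5.790^1.5) = 4.673/9.126 = 0.512.
The undesired path is higher order in A, so low C_A (CSTR or dilute feed) favours D.

0.512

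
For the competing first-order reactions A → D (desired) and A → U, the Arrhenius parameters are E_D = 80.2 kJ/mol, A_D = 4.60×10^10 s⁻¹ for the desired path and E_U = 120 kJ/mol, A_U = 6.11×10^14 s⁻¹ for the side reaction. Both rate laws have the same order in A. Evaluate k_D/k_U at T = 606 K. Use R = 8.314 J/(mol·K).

Since both paths have the same order in A, the concentration cancels and S_{D/U} = k_D/k_U = (A_D/A_U)·exp[(E_U−E_D)/(RT)].
(E_U−E_D)/(RT) = (120−80.2)×10³/(8.314×606) = 39800/5038 = 7.900.
k_D/k_U = (4.60×10^10/6.11×10^14)·exp(7.900) = 7.529×10^-5 × 2696 = 0.203.

0.203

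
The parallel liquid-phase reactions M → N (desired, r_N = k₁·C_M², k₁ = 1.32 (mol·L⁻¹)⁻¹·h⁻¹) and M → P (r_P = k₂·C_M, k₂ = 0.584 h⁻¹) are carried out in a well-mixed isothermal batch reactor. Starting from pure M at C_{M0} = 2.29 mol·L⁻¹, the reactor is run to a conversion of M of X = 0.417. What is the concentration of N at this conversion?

0.765 mol·L⁻¹

C_M = C_{M0}(1−X) = 1.335 mol·L⁻¹.
Along a PFR/batch, dC_P/dC_M = −r_P/(r_N+r_P) = −k₂/(k₂+k₁·C_M).
Integrating from C_{M0} to C_M: C_P = (0.584/1.32)·ln[(0.584+1.32·2.29)/(0.584+1.32·1.34)] = 0.4424·ln(3.607/2.346) = 0.1902 mol·L⁻¹.
Then C_N = (C_{M0}−C_M) − C_P = 0.9549 − 0.1902 = 0.7647 mol·L⁻¹.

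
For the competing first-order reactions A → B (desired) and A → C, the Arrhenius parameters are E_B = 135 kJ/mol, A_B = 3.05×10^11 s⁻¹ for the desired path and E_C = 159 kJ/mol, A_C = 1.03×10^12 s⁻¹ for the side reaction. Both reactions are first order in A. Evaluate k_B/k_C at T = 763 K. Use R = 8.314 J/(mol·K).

13.0

k_B/k_C = (A_B/A_C)·exp[−(E_B−E_C)/(RT)] = (A_B/A_C)·exp[(E_C−E_B)/(RT)].
(E_C−E_B)/(RT) = (159−135)×10³/(8.314×763) = 24000/6344 = 3.783.
k_B/k_C = (3.05×10^11/1.03×10^12)·exp(3.783) = 0.2961 × 43.96 = 13.0.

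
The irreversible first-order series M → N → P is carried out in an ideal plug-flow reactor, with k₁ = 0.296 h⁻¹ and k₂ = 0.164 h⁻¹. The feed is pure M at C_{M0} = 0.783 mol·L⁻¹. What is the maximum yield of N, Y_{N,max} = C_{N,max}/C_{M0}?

0.480

At the optimum, C_{N,max}/C_{M0} = (k₁/k₂)^[k₂/(k₂−k₁)].
= (0.296/0.164)^(0.164/(0.164−0.296)) = (1.805)^(-1.242) = 0.4802.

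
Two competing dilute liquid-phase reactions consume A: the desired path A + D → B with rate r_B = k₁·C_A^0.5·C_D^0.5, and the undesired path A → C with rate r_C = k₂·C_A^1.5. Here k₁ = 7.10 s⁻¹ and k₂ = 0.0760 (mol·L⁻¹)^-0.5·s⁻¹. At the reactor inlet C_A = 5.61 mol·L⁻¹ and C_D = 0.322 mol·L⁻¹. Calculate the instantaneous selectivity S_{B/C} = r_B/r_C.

9.45

S_{B/C} = r_B/r_C = (k₁·C_A^0.5·C_D^0.5)/(k₂·C_A^1.5) = (k₁/k₂)·C_A⁻¹·C_D^0.5.
= (7.10×5.610^0.5×0.3220^0.5) / (0.0760×5.610^1.5) = 9.543/1.010 = 9.45.
The undesired path is higher order in A, so low C_A (CSTR or dilute feed) favours B.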